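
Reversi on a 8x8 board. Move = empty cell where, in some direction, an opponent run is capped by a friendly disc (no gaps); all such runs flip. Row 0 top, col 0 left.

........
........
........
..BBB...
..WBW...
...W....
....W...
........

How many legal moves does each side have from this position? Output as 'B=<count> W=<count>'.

-- B to move --
(3,1): no bracket -> illegal
(3,5): no bracket -> illegal
(4,1): flips 1 -> legal
(4,5): flips 1 -> legal
(5,1): flips 1 -> legal
(5,2): flips 1 -> legal
(5,4): flips 1 -> legal
(5,5): flips 1 -> legal
(6,2): no bracket -> illegal
(6,3): flips 1 -> legal
(6,5): no bracket -> illegal
(7,3): no bracket -> illegal
(7,4): no bracket -> illegal
(7,5): no bracket -> illegal
B mobility = 7
-- W to move --
(2,1): no bracket -> illegal
(2,2): flips 2 -> legal
(2,3): flips 2 -> legal
(2,4): flips 2 -> legal
(2,5): no bracket -> illegal
(3,1): no bracket -> illegal
(3,5): no bracket -> illegal
(4,1): no bracket -> illegal
(4,5): no bracket -> illegal
(5,2): no bracket -> illegal
(5,4): no bracket -> illegal
W mobility = 3

Answer: B=7 W=3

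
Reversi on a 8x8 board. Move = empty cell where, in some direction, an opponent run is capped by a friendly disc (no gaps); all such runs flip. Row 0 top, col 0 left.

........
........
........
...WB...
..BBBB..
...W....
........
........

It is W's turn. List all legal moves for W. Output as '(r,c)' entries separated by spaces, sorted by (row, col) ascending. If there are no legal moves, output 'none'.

(2,3): no bracket -> illegal
(2,4): no bracket -> illegal
(2,5): no bracket -> illegal
(3,1): flips 1 -> legal
(3,2): no bracket -> illegal
(3,5): flips 2 -> legal
(3,6): no bracket -> illegal
(4,1): no bracket -> illegal
(4,6): no bracket -> illegal
(5,1): flips 1 -> legal
(5,2): no bracket -> illegal
(5,4): no bracket -> illegal
(5,5): flips 1 -> legal
(5,6): no bracket -> illegal

Answer: (3,1) (3,5) (5,1) (5,5)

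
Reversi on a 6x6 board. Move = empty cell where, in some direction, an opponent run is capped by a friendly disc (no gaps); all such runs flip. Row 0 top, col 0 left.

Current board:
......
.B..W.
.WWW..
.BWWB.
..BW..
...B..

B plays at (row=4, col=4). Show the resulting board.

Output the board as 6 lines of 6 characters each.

Place B at (4,4); scan 8 dirs for brackets.
Dir NW: opp run (3,3) (2,2) capped by B -> flip
Dir N: first cell 'B' (not opp) -> no flip
Dir NE: first cell '.' (not opp) -> no flip
Dir W: opp run (4,3) capped by B -> flip
Dir E: first cell '.' (not opp) -> no flip
Dir SW: first cell 'B' (not opp) -> no flip
Dir S: first cell '.' (not opp) -> no flip
Dir SE: first cell '.' (not opp) -> no flip
All flips: (2,2) (3,3) (4,3)

Answer: ......
.B..W.
.WBW..
.BWBB.
..BBB.
...B..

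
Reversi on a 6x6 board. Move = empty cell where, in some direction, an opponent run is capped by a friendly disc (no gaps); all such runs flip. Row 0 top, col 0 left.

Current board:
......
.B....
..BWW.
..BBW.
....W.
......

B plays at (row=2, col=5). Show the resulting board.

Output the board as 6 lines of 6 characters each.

Place B at (2,5); scan 8 dirs for brackets.
Dir NW: first cell '.' (not opp) -> no flip
Dir N: first cell '.' (not opp) -> no flip
Dir NE: edge -> no flip
Dir W: opp run (2,4) (2,3) capped by B -> flip
Dir E: edge -> no flip
Dir SW: opp run (3,4), next='.' -> no flip
Dir S: first cell '.' (not opp) -> no flip
Dir SE: edge -> no flip
All flips: (2,3) (2,4)

Answer: ......
.B....
..BBBB
..BBW.
....W.
......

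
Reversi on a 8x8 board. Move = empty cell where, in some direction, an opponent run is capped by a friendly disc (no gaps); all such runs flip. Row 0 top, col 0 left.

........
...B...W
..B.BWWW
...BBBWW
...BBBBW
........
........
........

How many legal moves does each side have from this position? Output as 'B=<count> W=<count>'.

-- B to move --
(0,6): no bracket -> illegal
(0,7): no bracket -> illegal
(1,4): no bracket -> illegal
(1,5): flips 1 -> legal
(1,6): flips 3 -> legal
(5,6): no bracket -> illegal
(5,7): no bracket -> illegal
B mobility = 2
-- W to move --
(0,2): no bracket -> illegal
(0,3): no bracket -> illegal
(0,4): no bracket -> illegal
(1,1): no bracket -> illegal
(1,2): no bracket -> illegal
(1,4): no bracket -> illegal
(1,5): no bracket -> illegal
(2,1): no bracket -> illegal
(2,3): flips 1 -> legal
(3,1): no bracket -> illegal
(3,2): flips 3 -> legal
(4,2): flips 4 -> legal
(5,2): flips 2 -> legal
(5,3): flips 2 -> legal
(5,4): flips 1 -> legal
(5,5): flips 3 -> legal
(5,6): flips 1 -> legal
(5,7): no bracket -> illegal
W mobility = 8

Answer: B=2 W=8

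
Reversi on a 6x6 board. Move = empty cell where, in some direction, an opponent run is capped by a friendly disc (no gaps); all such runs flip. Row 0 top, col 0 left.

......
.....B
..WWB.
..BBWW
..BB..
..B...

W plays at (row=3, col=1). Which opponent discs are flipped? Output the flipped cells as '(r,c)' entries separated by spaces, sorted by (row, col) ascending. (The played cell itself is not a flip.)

Dir NW: first cell '.' (not opp) -> no flip
Dir N: first cell '.' (not opp) -> no flip
Dir NE: first cell 'W' (not opp) -> no flip
Dir W: first cell '.' (not opp) -> no flip
Dir E: opp run (3,2) (3,3) capped by W -> flip
Dir SW: first cell '.' (not opp) -> no flip
Dir S: first cell '.' (not opp) -> no flip
Dir SE: opp run (4,2), next='.' -> no flip

Answer: (3,2) (3,3)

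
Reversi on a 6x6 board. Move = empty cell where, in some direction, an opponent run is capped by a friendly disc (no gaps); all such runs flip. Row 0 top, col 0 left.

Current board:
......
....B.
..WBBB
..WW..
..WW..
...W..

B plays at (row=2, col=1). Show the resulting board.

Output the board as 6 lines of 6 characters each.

Answer: ......
....B.
.BBBBB
..WW..
..WW..
...W..

Derivation:
Place B at (2,1); scan 8 dirs for brackets.
Dir NW: first cell '.' (not opp) -> no flip
Dir N: first cell '.' (not opp) -> no flip
Dir NE: first cell '.' (not opp) -> no flip
Dir W: first cell '.' (not opp) -> no flip
Dir E: opp run (2,2) capped by B -> flip
Dir SW: first cell '.' (not opp) -> no flip
Dir S: first cell '.' (not opp) -> no flip
Dir SE: opp run (3,2) (4,3), next='.' -> no flip
All flips: (2,2)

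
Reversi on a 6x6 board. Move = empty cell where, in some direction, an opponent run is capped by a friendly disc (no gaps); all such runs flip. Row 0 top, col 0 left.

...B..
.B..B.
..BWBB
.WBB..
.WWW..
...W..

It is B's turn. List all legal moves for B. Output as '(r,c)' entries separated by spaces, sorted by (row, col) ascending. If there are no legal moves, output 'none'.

Answer: (1,3) (3,0) (4,0) (5,0) (5,1) (5,2) (5,4)

Derivation:
(1,2): no bracket -> illegal
(1,3): flips 1 -> legal
(2,0): no bracket -> illegal
(2,1): no bracket -> illegal
(3,0): flips 1 -> legal
(3,4): no bracket -> illegal
(4,0): flips 1 -> legal
(4,4): no bracket -> illegal
(5,0): flips 1 -> legal
(5,1): flips 1 -> legal
(5,2): flips 1 -> legal
(5,4): flips 1 -> legal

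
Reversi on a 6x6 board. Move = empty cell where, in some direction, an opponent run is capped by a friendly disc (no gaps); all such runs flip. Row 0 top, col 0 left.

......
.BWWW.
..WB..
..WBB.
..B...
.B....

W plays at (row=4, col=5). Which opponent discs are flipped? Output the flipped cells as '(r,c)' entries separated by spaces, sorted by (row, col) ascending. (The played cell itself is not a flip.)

Answer: (2,3) (3,4)

Derivation:
Dir NW: opp run (3,4) (2,3) capped by W -> flip
Dir N: first cell '.' (not opp) -> no flip
Dir NE: edge -> no flip
Dir W: first cell '.' (not opp) -> no flip
Dir E: edge -> no flip
Dir SW: first cell '.' (not opp) -> no flip
Dir S: first cell '.' (not opp) -> no flip
Dir SE: edge -> no flip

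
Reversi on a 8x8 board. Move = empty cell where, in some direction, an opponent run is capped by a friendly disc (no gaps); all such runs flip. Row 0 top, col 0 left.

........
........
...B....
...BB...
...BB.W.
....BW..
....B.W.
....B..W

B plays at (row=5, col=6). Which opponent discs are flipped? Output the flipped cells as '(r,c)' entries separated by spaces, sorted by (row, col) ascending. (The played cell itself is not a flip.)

Dir NW: first cell '.' (not opp) -> no flip
Dir N: opp run (4,6), next='.' -> no flip
Dir NE: first cell '.' (not opp) -> no flip
Dir W: opp run (5,5) capped by B -> flip
Dir E: first cell '.' (not opp) -> no flip
Dir SW: first cell '.' (not opp) -> no flip
Dir S: opp run (6,6), next='.' -> no flip
Dir SE: first cell '.' (not opp) -> no flip

Answer: (5,5)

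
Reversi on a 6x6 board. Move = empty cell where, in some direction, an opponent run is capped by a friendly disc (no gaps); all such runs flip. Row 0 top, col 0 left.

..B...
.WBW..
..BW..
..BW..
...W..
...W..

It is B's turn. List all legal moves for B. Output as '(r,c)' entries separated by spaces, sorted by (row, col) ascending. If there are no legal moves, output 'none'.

(0,0): flips 1 -> legal
(0,1): no bracket -> illegal
(0,3): no bracket -> illegal
(0,4): flips 1 -> legal
(1,0): flips 1 -> legal
(1,4): flips 2 -> legal
(2,0): flips 1 -> legal
(2,1): no bracket -> illegal
(2,4): flips 2 -> legal
(3,4): flips 2 -> legal
(4,2): no bracket -> illegal
(4,4): flips 1 -> legal
(5,2): no bracket -> illegal
(5,4): flips 1 -> legal

Answer: (0,0) (0,4) (1,0) (1,4) (2,0) (2,4) (3,4) (4,4) (5,4)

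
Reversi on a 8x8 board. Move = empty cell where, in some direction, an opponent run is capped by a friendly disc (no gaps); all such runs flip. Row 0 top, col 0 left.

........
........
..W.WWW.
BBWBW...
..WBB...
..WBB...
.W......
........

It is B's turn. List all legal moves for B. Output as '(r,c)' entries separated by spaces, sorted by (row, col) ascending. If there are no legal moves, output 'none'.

(1,1): flips 1 -> legal
(1,2): no bracket -> illegal
(1,3): flips 1 -> legal
(1,4): flips 2 -> legal
(1,5): flips 1 -> legal
(1,6): flips 2 -> legal
(1,7): no bracket -> illegal
(2,1): flips 1 -> legal
(2,3): no bracket -> illegal
(2,7): no bracket -> illegal
(3,5): flips 1 -> legal
(3,6): no bracket -> illegal
(3,7): no bracket -> illegal
(4,1): flips 1 -> legal
(4,5): no bracket -> illegal
(5,0): no bracket -> illegal
(5,1): flips 2 -> legal
(6,0): no bracket -> illegal
(6,2): no bracket -> illegal
(6,3): no bracket -> illegal
(7,0): flips 2 -> legal
(7,1): no bracket -> illegal
(7,2): no bracket -> illegal

Answer: (1,1) (1,3) (1,4) (1,5) (1,6) (2,1) (3,5) (4,1) (5,1) (7,0)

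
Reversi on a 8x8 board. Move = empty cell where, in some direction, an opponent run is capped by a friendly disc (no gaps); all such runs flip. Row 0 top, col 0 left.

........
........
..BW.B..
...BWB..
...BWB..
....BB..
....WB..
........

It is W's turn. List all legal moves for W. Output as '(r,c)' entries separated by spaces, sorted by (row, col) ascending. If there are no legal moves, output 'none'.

Answer: (1,1) (1,6) (2,1) (2,6) (3,2) (3,6) (4,2) (4,6) (5,2) (5,3) (5,6) (6,6)

Derivation:
(1,1): flips 2 -> legal
(1,2): no bracket -> illegal
(1,3): no bracket -> illegal
(1,4): no bracket -> illegal
(1,5): no bracket -> illegal
(1,6): flips 1 -> legal
(2,1): flips 1 -> legal
(2,4): no bracket -> illegal
(2,6): flips 1 -> legal
(3,1): no bracket -> illegal
(3,2): flips 1 -> legal
(3,6): flips 1 -> legal
(4,2): flips 1 -> legal
(4,6): flips 2 -> legal
(5,2): flips 1 -> legal
(5,3): flips 2 -> legal
(5,6): flips 1 -> legal
(6,3): no bracket -> illegal
(6,6): flips 2 -> legal
(7,4): no bracket -> illegal
(7,5): no bracket -> illegal
(7,6): no bracket -> illegal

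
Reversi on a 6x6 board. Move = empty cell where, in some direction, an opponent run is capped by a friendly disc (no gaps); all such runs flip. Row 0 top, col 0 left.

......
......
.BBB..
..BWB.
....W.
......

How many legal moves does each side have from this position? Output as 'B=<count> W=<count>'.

-- B to move --
(2,4): no bracket -> illegal
(3,5): no bracket -> illegal
(4,2): no bracket -> illegal
(4,3): flips 1 -> legal
(4,5): no bracket -> illegal
(5,3): no bracket -> illegal
(5,4): flips 1 -> legal
(5,5): flips 2 -> legal
B mobility = 3
-- W to move --
(1,0): no bracket -> illegal
(1,1): flips 1 -> legal
(1,2): no bracket -> illegal
(1,3): flips 1 -> legal
(1,4): no bracket -> illegal
(2,0): no bracket -> illegal
(2,4): flips 1 -> legal
(2,5): no bracket -> illegal
(3,0): no bracket -> illegal
(3,1): flips 1 -> legal
(3,5): flips 1 -> legal
(4,1): no bracket -> illegal
(4,2): no bracket -> illegal
(4,3): no bracket -> illegal
(4,5): no bracket -> illegal
W mobility = 5

Answer: B=3 W=5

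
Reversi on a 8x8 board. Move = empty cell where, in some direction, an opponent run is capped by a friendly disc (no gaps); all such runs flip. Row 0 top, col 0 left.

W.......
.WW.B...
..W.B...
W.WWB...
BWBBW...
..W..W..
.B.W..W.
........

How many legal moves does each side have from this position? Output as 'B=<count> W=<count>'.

-- B to move --
(0,1): no bracket -> illegal
(0,2): flips 3 -> legal
(0,3): no bracket -> illegal
(1,0): no bracket -> illegal
(1,3): no bracket -> illegal
(2,0): flips 1 -> legal
(2,1): flips 1 -> legal
(2,3): flips 1 -> legal
(3,1): flips 2 -> legal
(3,5): no bracket -> illegal
(4,5): flips 1 -> legal
(4,6): no bracket -> illegal
(5,0): no bracket -> illegal
(5,1): no bracket -> illegal
(5,3): no bracket -> illegal
(5,4): flips 1 -> legal
(5,6): no bracket -> illegal
(5,7): no bracket -> illegal
(6,2): flips 1 -> legal
(6,4): no bracket -> illegal
(6,5): no bracket -> illegal
(6,7): no bracket -> illegal
(7,2): no bracket -> illegal
(7,3): no bracket -> illegal
(7,4): no bracket -> illegal
(7,5): no bracket -> illegal
(7,6): no bracket -> illegal
(7,7): no bracket -> illegal
B mobility = 8
-- W to move --
(0,3): no bracket -> illegal
(0,4): flips 3 -> legal
(0,5): no bracket -> illegal
(1,3): no bracket -> illegal
(1,5): flips 1 -> legal
(2,3): no bracket -> illegal
(2,5): flips 2 -> legal
(3,1): no bracket -> illegal
(3,5): flips 1 -> legal
(4,5): no bracket -> illegal
(5,0): flips 1 -> legal
(5,1): flips 1 -> legal
(5,3): flips 1 -> legal
(5,4): flips 1 -> legal
(6,0): no bracket -> illegal
(6,2): no bracket -> illegal
(7,0): flips 1 -> legal
(7,1): no bracket -> illegal
(7,2): no bracket -> illegal
W mobility = 9

Answer: B=8 W=9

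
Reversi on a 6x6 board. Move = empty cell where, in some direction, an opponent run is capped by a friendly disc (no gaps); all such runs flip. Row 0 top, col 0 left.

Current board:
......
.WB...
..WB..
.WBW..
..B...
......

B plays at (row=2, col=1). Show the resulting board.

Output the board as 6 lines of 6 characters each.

Place B at (2,1); scan 8 dirs for brackets.
Dir NW: first cell '.' (not opp) -> no flip
Dir N: opp run (1,1), next='.' -> no flip
Dir NE: first cell 'B' (not opp) -> no flip
Dir W: first cell '.' (not opp) -> no flip
Dir E: opp run (2,2) capped by B -> flip
Dir SW: first cell '.' (not opp) -> no flip
Dir S: opp run (3,1), next='.' -> no flip
Dir SE: first cell 'B' (not opp) -> no flip
All flips: (2,2)

Answer: ......
.WB...
.BBB..
.WBW..
..B...
......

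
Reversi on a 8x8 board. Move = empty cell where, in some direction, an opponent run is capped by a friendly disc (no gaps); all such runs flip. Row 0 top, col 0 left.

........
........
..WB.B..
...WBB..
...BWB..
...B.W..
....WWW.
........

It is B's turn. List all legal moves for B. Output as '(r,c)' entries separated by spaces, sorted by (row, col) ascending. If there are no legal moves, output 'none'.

Answer: (2,1) (3,2) (5,4) (7,5)

Derivation:
(1,1): no bracket -> illegal
(1,2): no bracket -> illegal
(1,3): no bracket -> illegal
(2,1): flips 1 -> legal
(2,4): no bracket -> illegal
(3,1): no bracket -> illegal
(3,2): flips 1 -> legal
(4,2): no bracket -> illegal
(4,6): no bracket -> illegal
(5,4): flips 1 -> legal
(5,6): no bracket -> illegal
(5,7): no bracket -> illegal
(6,3): no bracket -> illegal
(6,7): no bracket -> illegal
(7,3): no bracket -> illegal
(7,4): no bracket -> illegal
(7,5): flips 3 -> legal
(7,6): no bracket -> illegal
(7,7): no bracket -> illegal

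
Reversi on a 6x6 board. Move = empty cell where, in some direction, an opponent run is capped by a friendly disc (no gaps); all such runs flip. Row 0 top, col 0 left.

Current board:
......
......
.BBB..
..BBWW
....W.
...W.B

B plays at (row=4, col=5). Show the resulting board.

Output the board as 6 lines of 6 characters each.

Place B at (4,5); scan 8 dirs for brackets.
Dir NW: opp run (3,4) capped by B -> flip
Dir N: opp run (3,5), next='.' -> no flip
Dir NE: edge -> no flip
Dir W: opp run (4,4), next='.' -> no flip
Dir E: edge -> no flip
Dir SW: first cell '.' (not opp) -> no flip
Dir S: first cell 'B' (not opp) -> no flip
Dir SE: edge -> no flip
All flips: (3,4)

Answer: ......
......
.BBB..
..BBBW
....WB
...W.B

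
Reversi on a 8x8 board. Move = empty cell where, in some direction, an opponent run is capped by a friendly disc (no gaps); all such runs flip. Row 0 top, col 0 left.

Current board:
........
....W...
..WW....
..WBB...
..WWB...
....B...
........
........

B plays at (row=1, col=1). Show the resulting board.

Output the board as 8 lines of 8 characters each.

Answer: ........
.B..W...
..BW....
..WBB...
..WWB...
....B...
........
........

Derivation:
Place B at (1,1); scan 8 dirs for brackets.
Dir NW: first cell '.' (not opp) -> no flip
Dir N: first cell '.' (not opp) -> no flip
Dir NE: first cell '.' (not opp) -> no flip
Dir W: first cell '.' (not opp) -> no flip
Dir E: first cell '.' (not opp) -> no flip
Dir SW: first cell '.' (not opp) -> no flip
Dir S: first cell '.' (not opp) -> no flip
Dir SE: opp run (2,2) capped by B -> flip
All flips: (2,2)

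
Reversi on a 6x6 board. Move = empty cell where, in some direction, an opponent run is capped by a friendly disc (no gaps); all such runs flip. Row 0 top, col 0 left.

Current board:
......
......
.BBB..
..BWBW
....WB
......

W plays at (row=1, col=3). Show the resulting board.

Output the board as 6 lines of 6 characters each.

Answer: ......
...W..
.BBW..
..BWBW
....WB
......

Derivation:
Place W at (1,3); scan 8 dirs for brackets.
Dir NW: first cell '.' (not opp) -> no flip
Dir N: first cell '.' (not opp) -> no flip
Dir NE: first cell '.' (not opp) -> no flip
Dir W: first cell '.' (not opp) -> no flip
Dir E: first cell '.' (not opp) -> no flip
Dir SW: opp run (2,2), next='.' -> no flip
Dir S: opp run (2,3) capped by W -> flip
Dir SE: first cell '.' (not opp) -> no flip
All flips: (2,3)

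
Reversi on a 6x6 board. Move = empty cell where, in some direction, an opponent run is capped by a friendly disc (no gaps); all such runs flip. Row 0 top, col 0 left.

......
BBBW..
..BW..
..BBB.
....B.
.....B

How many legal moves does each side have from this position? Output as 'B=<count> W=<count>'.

-- B to move --
(0,2): no bracket -> illegal
(0,3): flips 2 -> legal
(0,4): flips 1 -> legal
(1,4): flips 2 -> legal
(2,4): flips 1 -> legal
B mobility = 4
-- W to move --
(0,0): no bracket -> illegal
(0,1): flips 1 -> legal
(0,2): no bracket -> illegal
(0,3): no bracket -> illegal
(2,0): no bracket -> illegal
(2,1): flips 1 -> legal
(2,4): no bracket -> illegal
(2,5): no bracket -> illegal
(3,1): flips 1 -> legal
(3,5): no bracket -> illegal
(4,1): flips 1 -> legal
(4,2): no bracket -> illegal
(4,3): flips 1 -> legal
(4,5): flips 1 -> legal
(5,3): no bracket -> illegal
(5,4): no bracket -> illegal
W mobility = 6

Answer: B=4 W=6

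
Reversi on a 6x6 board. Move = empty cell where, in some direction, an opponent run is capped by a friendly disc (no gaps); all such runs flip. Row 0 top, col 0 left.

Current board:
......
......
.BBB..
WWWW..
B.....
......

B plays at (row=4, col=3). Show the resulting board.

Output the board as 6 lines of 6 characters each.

Answer: ......
......
.BBB..
WWBB..
B..B..
......

Derivation:
Place B at (4,3); scan 8 dirs for brackets.
Dir NW: opp run (3,2) capped by B -> flip
Dir N: opp run (3,3) capped by B -> flip
Dir NE: first cell '.' (not opp) -> no flip
Dir W: first cell '.' (not opp) -> no flip
Dir E: first cell '.' (not opp) -> no flip
Dir SW: first cell '.' (not opp) -> no flip
Dir S: first cell '.' (not opp) -> no flip
Dir SE: first cell '.' (not opp) -> no flip
All flips: (3,2) (3,3)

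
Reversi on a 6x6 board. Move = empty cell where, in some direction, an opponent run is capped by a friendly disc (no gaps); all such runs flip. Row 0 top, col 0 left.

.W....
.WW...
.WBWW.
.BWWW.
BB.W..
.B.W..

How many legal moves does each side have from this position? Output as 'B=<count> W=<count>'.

-- B to move --
(0,0): flips 1 -> legal
(0,2): flips 1 -> legal
(0,3): no bracket -> illegal
(1,0): no bracket -> illegal
(1,3): no bracket -> illegal
(1,4): flips 2 -> legal
(1,5): no bracket -> illegal
(2,0): flips 1 -> legal
(2,5): flips 2 -> legal
(3,0): no bracket -> illegal
(3,5): flips 3 -> legal
(4,2): flips 1 -> legal
(4,4): flips 1 -> legal
(4,5): no bracket -> illegal
(5,2): no bracket -> illegal
(5,4): no bracket -> illegal
B mobility = 8
-- W to move --
(1,3): no bracket -> illegal
(2,0): no bracket -> illegal
(3,0): flips 1 -> legal
(4,2): no bracket -> illegal
(5,0): flips 1 -> legal
(5,2): no bracket -> illegal
W mobility = 2

Answer: B=8 W=2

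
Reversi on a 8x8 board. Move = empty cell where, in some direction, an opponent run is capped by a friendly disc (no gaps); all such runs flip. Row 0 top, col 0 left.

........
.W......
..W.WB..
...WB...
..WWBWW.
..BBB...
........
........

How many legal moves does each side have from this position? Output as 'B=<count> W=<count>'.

-- B to move --
(0,0): flips 3 -> legal
(0,1): no bracket -> illegal
(0,2): no bracket -> illegal
(1,0): no bracket -> illegal
(1,2): no bracket -> illegal
(1,3): no bracket -> illegal
(1,4): flips 1 -> legal
(1,5): no bracket -> illegal
(2,0): no bracket -> illegal
(2,1): no bracket -> illegal
(2,3): flips 3 -> legal
(3,1): flips 1 -> legal
(3,2): flips 3 -> legal
(3,5): no bracket -> illegal
(3,6): flips 1 -> legal
(3,7): no bracket -> illegal
(4,1): flips 2 -> legal
(4,7): flips 2 -> legal
(5,1): no bracket -> illegal
(5,5): no bracket -> illegal
(5,6): flips 1 -> legal
(5,7): no bracket -> illegal
B mobility = 9
-- W to move --
(1,4): no bracket -> illegal
(1,5): no bracket -> illegal
(1,6): flips 2 -> legal
(2,3): flips 1 -> legal
(2,6): flips 1 -> legal
(3,5): flips 1 -> legal
(3,6): no bracket -> illegal
(4,1): no bracket -> illegal
(5,1): no bracket -> illegal
(5,5): flips 1 -> legal
(6,1): flips 1 -> legal
(6,2): flips 1 -> legal
(6,3): flips 2 -> legal
(6,4): flips 4 -> legal
(6,5): flips 1 -> legal
W mobility = 10

Answer: B=9 W=10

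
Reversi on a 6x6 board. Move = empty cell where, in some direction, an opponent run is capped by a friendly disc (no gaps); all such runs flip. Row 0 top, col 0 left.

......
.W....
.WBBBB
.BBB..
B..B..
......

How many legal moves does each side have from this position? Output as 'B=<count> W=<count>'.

Answer: B=4 W=3

Derivation:
-- B to move --
(0,0): flips 1 -> legal
(0,1): flips 2 -> legal
(0,2): no bracket -> illegal
(1,0): flips 1 -> legal
(1,2): no bracket -> illegal
(2,0): flips 1 -> legal
(3,0): no bracket -> illegal
B mobility = 4
-- W to move --
(1,2): no bracket -> illegal
(1,3): no bracket -> illegal
(1,4): no bracket -> illegal
(1,5): no bracket -> illegal
(2,0): no bracket -> illegal
(3,0): no bracket -> illegal
(3,4): no bracket -> illegal
(3,5): no bracket -> illegal
(4,1): flips 1 -> legal
(4,2): no bracket -> illegal
(4,4): flips 2 -> legal
(5,0): no bracket -> illegal
(5,1): no bracket -> illegal
(5,2): no bracket -> illegal
(5,3): no bracket -> illegal
(5,4): flips 2 -> legal
W mobility = 3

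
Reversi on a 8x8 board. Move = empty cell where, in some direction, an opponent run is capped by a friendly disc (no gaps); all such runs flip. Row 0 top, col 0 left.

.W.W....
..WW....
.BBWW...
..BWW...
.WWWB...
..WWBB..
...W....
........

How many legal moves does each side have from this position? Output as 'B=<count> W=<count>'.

Answer: B=10 W=11

Derivation:
-- B to move --
(0,0): no bracket -> illegal
(0,2): flips 1 -> legal
(0,4): flips 1 -> legal
(1,0): no bracket -> illegal
(1,1): no bracket -> illegal
(1,4): flips 3 -> legal
(1,5): no bracket -> illegal
(2,5): flips 2 -> legal
(3,0): no bracket -> illegal
(3,1): no bracket -> illegal
(3,5): flips 2 -> legal
(4,0): flips 3 -> legal
(4,5): no bracket -> illegal
(5,0): flips 1 -> legal
(5,1): flips 2 -> legal
(6,1): no bracket -> illegal
(6,2): flips 3 -> legal
(6,4): no bracket -> illegal
(7,2): flips 1 -> legal
(7,3): no bracket -> illegal
(7,4): no bracket -> illegal
B mobility = 10
-- W to move --
(1,0): flips 2 -> legal
(1,1): flips 1 -> legal
(2,0): flips 2 -> legal
(3,0): flips 1 -> legal
(3,1): flips 2 -> legal
(3,5): flips 1 -> legal
(4,5): flips 2 -> legal
(4,6): no bracket -> illegal
(5,6): flips 2 -> legal
(6,4): flips 2 -> legal
(6,5): flips 1 -> legal
(6,6): flips 2 -> legal
W mobility = 11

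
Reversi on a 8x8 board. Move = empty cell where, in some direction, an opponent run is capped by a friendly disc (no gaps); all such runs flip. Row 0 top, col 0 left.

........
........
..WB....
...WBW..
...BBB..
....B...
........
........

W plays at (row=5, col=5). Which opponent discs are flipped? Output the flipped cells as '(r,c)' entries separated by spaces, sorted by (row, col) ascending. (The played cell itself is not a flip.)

Dir NW: opp run (4,4) capped by W -> flip
Dir N: opp run (4,5) capped by W -> flip
Dir NE: first cell '.' (not opp) -> no flip
Dir W: opp run (5,4), next='.' -> no flip
Dir E: first cell '.' (not opp) -> no flip
Dir SW: first cell '.' (not opp) -> no flip
Dir S: first cell '.' (not opp) -> no flip
Dir SE: first cell '.' (not opp) -> no flip

Answer: (4,4) (4,5)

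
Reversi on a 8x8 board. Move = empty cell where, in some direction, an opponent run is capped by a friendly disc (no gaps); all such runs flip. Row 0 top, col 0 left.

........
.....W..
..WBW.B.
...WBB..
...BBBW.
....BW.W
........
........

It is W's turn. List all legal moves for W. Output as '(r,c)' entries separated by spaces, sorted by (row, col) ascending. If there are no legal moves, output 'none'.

(1,2): no bracket -> illegal
(1,3): flips 1 -> legal
(1,4): no bracket -> illegal
(1,6): no bracket -> illegal
(1,7): no bracket -> illegal
(2,5): flips 2 -> legal
(2,7): no bracket -> illegal
(3,2): no bracket -> illegal
(3,6): flips 2 -> legal
(3,7): flips 1 -> legal
(4,2): flips 3 -> legal
(5,2): no bracket -> illegal
(5,3): flips 2 -> legal
(5,6): no bracket -> illegal
(6,3): no bracket -> illegal
(6,4): flips 3 -> legal
(6,5): no bracket -> illegal

Answer: (1,3) (2,5) (3,6) (3,7) (4,2) (5,3) (6,4)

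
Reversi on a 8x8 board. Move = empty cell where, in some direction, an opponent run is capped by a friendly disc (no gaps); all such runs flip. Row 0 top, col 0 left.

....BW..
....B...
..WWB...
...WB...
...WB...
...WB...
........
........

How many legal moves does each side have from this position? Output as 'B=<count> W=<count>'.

Answer: B=8 W=7

Derivation:
-- B to move --
(0,6): flips 1 -> legal
(1,1): flips 2 -> legal
(1,2): flips 1 -> legal
(1,3): no bracket -> illegal
(1,5): no bracket -> illegal
(1,6): no bracket -> illegal
(2,1): flips 2 -> legal
(3,1): no bracket -> illegal
(3,2): flips 3 -> legal
(4,2): flips 2 -> legal
(5,2): flips 2 -> legal
(6,2): flips 1 -> legal
(6,3): no bracket -> illegal
(6,4): no bracket -> illegal
B mobility = 8
-- W to move --
(0,3): flips 1 -> legal
(1,3): no bracket -> illegal
(1,5): flips 1 -> legal
(2,5): flips 2 -> legal
(3,5): flips 2 -> legal
(4,5): flips 2 -> legal
(5,5): flips 2 -> legal
(6,3): no bracket -> illegal
(6,4): no bracket -> illegal
(6,5): flips 1 -> legal
W mobility = 7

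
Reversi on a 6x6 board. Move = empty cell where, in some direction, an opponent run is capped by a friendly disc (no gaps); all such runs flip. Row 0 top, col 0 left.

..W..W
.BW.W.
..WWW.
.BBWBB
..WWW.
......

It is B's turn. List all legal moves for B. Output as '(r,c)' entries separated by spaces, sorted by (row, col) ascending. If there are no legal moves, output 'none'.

(0,1): flips 2 -> legal
(0,3): no bracket -> illegal
(0,4): flips 2 -> legal
(1,3): flips 3 -> legal
(1,5): no bracket -> illegal
(2,1): no bracket -> illegal
(2,5): no bracket -> illegal
(4,1): no bracket -> illegal
(4,5): no bracket -> illegal
(5,1): no bracket -> illegal
(5,2): flips 2 -> legal
(5,3): flips 2 -> legal
(5,4): flips 2 -> legal
(5,5): flips 3 -> legal

Answer: (0,1) (0,4) (1,3) (5,2) (5,3) (5,4) (5,5)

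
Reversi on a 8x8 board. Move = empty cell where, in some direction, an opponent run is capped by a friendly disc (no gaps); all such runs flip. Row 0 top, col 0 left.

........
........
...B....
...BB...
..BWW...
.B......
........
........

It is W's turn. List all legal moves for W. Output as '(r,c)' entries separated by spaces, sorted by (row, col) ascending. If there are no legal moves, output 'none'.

Answer: (1,3) (2,2) (2,4) (2,5) (4,1)

Derivation:
(1,2): no bracket -> illegal
(1,3): flips 2 -> legal
(1,4): no bracket -> illegal
(2,2): flips 1 -> legal
(2,4): flips 1 -> legal
(2,5): flips 1 -> legal
(3,1): no bracket -> illegal
(3,2): no bracket -> illegal
(3,5): no bracket -> illegal
(4,0): no bracket -> illegal
(4,1): flips 1 -> legal
(4,5): no bracket -> illegal
(5,0): no bracket -> illegal
(5,2): no bracket -> illegal
(5,3): no bracket -> illegal
(6,0): no bracket -> illegal
(6,1): no bracket -> illegal
(6,2): no bracket -> illegal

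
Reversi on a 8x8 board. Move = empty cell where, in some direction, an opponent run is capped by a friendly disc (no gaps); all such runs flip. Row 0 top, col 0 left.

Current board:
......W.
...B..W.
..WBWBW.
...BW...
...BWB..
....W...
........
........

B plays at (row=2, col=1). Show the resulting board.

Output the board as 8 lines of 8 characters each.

Place B at (2,1); scan 8 dirs for brackets.
Dir NW: first cell '.' (not opp) -> no flip
Dir N: first cell '.' (not opp) -> no flip
Dir NE: first cell '.' (not opp) -> no flip
Dir W: first cell '.' (not opp) -> no flip
Dir E: opp run (2,2) capped by B -> flip
Dir SW: first cell '.' (not opp) -> no flip
Dir S: first cell '.' (not opp) -> no flip
Dir SE: first cell '.' (not opp) -> no flip
All flips: (2,2)

Answer: ......W.
...B..W.
.BBBWBW.
...BW...
...BWB..
....W...
........
........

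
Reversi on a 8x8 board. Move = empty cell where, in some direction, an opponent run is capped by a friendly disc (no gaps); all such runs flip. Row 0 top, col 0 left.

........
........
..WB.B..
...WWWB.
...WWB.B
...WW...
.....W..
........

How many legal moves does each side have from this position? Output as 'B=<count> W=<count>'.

-- B to move --
(1,1): no bracket -> illegal
(1,2): no bracket -> illegal
(1,3): no bracket -> illegal
(2,1): flips 1 -> legal
(2,4): no bracket -> illegal
(2,6): no bracket -> illegal
(3,1): no bracket -> illegal
(3,2): flips 3 -> legal
(4,2): flips 2 -> legal
(4,6): no bracket -> illegal
(5,2): flips 2 -> legal
(5,5): no bracket -> illegal
(5,6): no bracket -> illegal
(6,2): no bracket -> illegal
(6,3): flips 4 -> legal
(6,4): no bracket -> illegal
(6,6): no bracket -> illegal
(7,4): no bracket -> illegal
(7,5): no bracket -> illegal
(7,6): no bracket -> illegal
B mobility = 5
-- W to move --
(1,2): flips 1 -> legal
(1,3): flips 1 -> legal
(1,4): no bracket -> illegal
(1,5): flips 1 -> legal
(1,6): flips 1 -> legal
(2,4): flips 1 -> legal
(2,6): no bracket -> illegal
(2,7): flips 2 -> legal
(3,2): no bracket -> illegal
(3,7): flips 1 -> legal
(4,6): flips 1 -> legal
(5,5): flips 1 -> legal
(5,6): flips 1 -> legal
(5,7): no bracket -> illegal
W mobility = 10

Answer: B=5 W=10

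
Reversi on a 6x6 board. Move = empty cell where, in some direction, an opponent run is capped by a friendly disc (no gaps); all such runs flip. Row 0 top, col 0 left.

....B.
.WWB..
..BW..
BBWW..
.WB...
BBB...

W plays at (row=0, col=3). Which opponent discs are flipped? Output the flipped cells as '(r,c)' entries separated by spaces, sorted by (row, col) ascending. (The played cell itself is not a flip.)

Dir NW: edge -> no flip
Dir N: edge -> no flip
Dir NE: edge -> no flip
Dir W: first cell '.' (not opp) -> no flip
Dir E: opp run (0,4), next='.' -> no flip
Dir SW: first cell 'W' (not opp) -> no flip
Dir S: opp run (1,3) capped by W -> flip
Dir SE: first cell '.' (not opp) -> no flip

Answer: (1,3)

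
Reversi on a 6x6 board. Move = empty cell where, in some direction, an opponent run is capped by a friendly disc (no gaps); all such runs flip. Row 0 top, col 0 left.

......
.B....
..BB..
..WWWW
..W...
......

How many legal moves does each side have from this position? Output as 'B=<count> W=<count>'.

-- B to move --
(2,1): no bracket -> illegal
(2,4): no bracket -> illegal
(2,5): no bracket -> illegal
(3,1): no bracket -> illegal
(4,1): flips 1 -> legal
(4,3): flips 1 -> legal
(4,4): flips 1 -> legal
(4,5): flips 1 -> legal
(5,1): no bracket -> illegal
(5,2): flips 2 -> legal
(5,3): no bracket -> illegal
B mobility = 5
-- W to move --
(0,0): flips 2 -> legal
(0,1): no bracket -> illegal
(0,2): no bracket -> illegal
(1,0): no bracket -> illegal
(1,2): flips 2 -> legal
(1,3): flips 1 -> legal
(1,4): flips 1 -> legal
(2,0): no bracket -> illegal
(2,1): no bracket -> illegal
(2,4): no bracket -> illegal
(3,1): no bracket -> illegal
W mobility = 4

Answer: B=5 W=4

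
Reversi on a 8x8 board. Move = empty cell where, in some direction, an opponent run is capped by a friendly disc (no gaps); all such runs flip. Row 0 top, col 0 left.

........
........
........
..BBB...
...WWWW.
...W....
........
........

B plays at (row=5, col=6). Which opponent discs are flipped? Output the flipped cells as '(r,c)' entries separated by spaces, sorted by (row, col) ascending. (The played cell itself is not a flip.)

Dir NW: opp run (4,5) capped by B -> flip
Dir N: opp run (4,6), next='.' -> no flip
Dir NE: first cell '.' (not opp) -> no flip
Dir W: first cell '.' (not opp) -> no flip
Dir E: first cell '.' (not opp) -> no flip
Dir SW: first cell '.' (not opp) -> no flip
Dir S: first cell '.' (not opp) -> no flip
Dir SE: first cell '.' (not opp) -> no flip

Answer: (4,5)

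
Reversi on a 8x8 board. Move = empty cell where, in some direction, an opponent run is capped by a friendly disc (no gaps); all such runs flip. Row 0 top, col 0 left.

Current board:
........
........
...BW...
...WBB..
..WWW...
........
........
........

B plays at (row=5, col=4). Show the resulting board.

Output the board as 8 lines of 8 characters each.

Answer: ........
........
...BW...
...WBB..
..WWB...
....B...
........
........

Derivation:
Place B at (5,4); scan 8 dirs for brackets.
Dir NW: opp run (4,3), next='.' -> no flip
Dir N: opp run (4,4) capped by B -> flip
Dir NE: first cell '.' (not opp) -> no flip
Dir W: first cell '.' (not opp) -> no flip
Dir E: first cell '.' (not opp) -> no flip
Dir SW: first cell '.' (not opp) -> no flip
Dir S: first cell '.' (not opp) -> no flip
Dir SE: first cell '.' (not opp) -> no flip
All flips: (4,4)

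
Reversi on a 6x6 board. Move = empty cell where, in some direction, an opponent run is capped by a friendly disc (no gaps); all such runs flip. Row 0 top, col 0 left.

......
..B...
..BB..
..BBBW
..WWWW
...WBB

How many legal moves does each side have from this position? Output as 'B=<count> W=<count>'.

Answer: B=3 W=8

Derivation:
-- B to move --
(2,4): no bracket -> illegal
(2,5): flips 2 -> legal
(3,1): no bracket -> illegal
(4,1): no bracket -> illegal
(5,1): flips 1 -> legal
(5,2): flips 3 -> legal
B mobility = 3
-- W to move --
(0,1): flips 3 -> legal
(0,2): flips 3 -> legal
(0,3): no bracket -> illegal
(1,1): flips 2 -> legal
(1,3): flips 2 -> legal
(1,4): no bracket -> illegal
(2,1): flips 1 -> legal
(2,4): flips 2 -> legal
(2,5): flips 1 -> legal
(3,1): flips 3 -> legal
(4,1): no bracket -> illegal
W mobility = 8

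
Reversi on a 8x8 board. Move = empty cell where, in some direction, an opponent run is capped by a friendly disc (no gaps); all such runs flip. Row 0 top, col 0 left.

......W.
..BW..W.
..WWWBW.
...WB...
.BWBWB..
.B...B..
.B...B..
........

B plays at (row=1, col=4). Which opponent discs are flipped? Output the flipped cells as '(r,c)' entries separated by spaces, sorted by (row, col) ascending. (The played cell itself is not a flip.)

Answer: (1,3) (2,4)

Derivation:
Dir NW: first cell '.' (not opp) -> no flip
Dir N: first cell '.' (not opp) -> no flip
Dir NE: first cell '.' (not opp) -> no flip
Dir W: opp run (1,3) capped by B -> flip
Dir E: first cell '.' (not opp) -> no flip
Dir SW: opp run (2,3), next='.' -> no flip
Dir S: opp run (2,4) capped by B -> flip
Dir SE: first cell 'B' (not opp) -> no flip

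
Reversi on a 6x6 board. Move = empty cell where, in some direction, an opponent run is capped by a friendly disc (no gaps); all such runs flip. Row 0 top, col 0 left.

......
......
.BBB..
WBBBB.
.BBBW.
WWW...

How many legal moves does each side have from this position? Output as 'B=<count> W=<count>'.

-- B to move --
(2,0): no bracket -> illegal
(3,5): no bracket -> illegal
(4,0): no bracket -> illegal
(4,5): flips 1 -> legal
(5,3): no bracket -> illegal
(5,4): flips 1 -> legal
(5,5): flips 1 -> legal
B mobility = 3
-- W to move --
(1,0): no bracket -> illegal
(1,1): flips 5 -> legal
(1,2): flips 4 -> legal
(1,3): no bracket -> illegal
(1,4): flips 3 -> legal
(2,0): no bracket -> illegal
(2,4): flips 3 -> legal
(2,5): flips 2 -> legal
(3,5): flips 4 -> legal
(4,0): flips 3 -> legal
(4,5): no bracket -> illegal
(5,3): no bracket -> illegal
(5,4): no bracket -> illegal
W mobility = 7

Answer: B=3 W=7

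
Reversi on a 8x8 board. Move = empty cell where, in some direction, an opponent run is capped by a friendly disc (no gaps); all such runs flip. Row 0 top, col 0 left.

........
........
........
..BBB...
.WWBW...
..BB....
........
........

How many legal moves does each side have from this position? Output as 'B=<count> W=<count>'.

Answer: B=9 W=6

Derivation:
-- B to move --
(3,0): flips 1 -> legal
(3,1): flips 1 -> legal
(3,5): flips 1 -> legal
(4,0): flips 2 -> legal
(4,5): flips 1 -> legal
(5,0): flips 1 -> legal
(5,1): flips 1 -> legal
(5,4): flips 1 -> legal
(5,5): flips 1 -> legal
B mobility = 9
-- W to move --
(2,1): no bracket -> illegal
(2,2): flips 2 -> legal
(2,3): flips 1 -> legal
(2,4): flips 2 -> legal
(2,5): no bracket -> illegal
(3,1): no bracket -> illegal
(3,5): no bracket -> illegal
(4,5): no bracket -> illegal
(5,1): no bracket -> illegal
(5,4): no bracket -> illegal
(6,1): no bracket -> illegal
(6,2): flips 2 -> legal
(6,3): flips 1 -> legal
(6,4): flips 1 -> legal
W mobility = 6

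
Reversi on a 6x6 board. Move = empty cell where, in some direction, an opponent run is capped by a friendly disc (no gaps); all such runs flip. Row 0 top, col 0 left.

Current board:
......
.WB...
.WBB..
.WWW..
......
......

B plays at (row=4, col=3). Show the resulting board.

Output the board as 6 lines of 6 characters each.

Answer: ......
.WB...
.WBB..
.WWB..
...B..
......

Derivation:
Place B at (4,3); scan 8 dirs for brackets.
Dir NW: opp run (3,2) (2,1), next='.' -> no flip
Dir N: opp run (3,3) capped by B -> flip
Dir NE: first cell '.' (not opp) -> no flip
Dir W: first cell '.' (not opp) -> no flip
Dir E: first cell '.' (not opp) -> no flip
Dir SW: first cell '.' (not opp) -> no flip
Dir S: first cell '.' (not opp) -> no flip
Dir SE: first cell '.' (not opp) -> no flip
All flips: (3,3)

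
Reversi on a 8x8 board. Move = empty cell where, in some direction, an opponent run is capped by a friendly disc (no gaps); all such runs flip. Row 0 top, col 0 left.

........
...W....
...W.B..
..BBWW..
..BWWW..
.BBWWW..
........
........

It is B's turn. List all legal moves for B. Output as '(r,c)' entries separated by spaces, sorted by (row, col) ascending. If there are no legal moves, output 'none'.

Answer: (0,3) (1,4) (3,6) (4,6) (5,6) (6,3) (6,4) (6,5) (6,6)

Derivation:
(0,2): no bracket -> illegal
(0,3): flips 2 -> legal
(0,4): no bracket -> illegal
(1,2): no bracket -> illegal
(1,4): flips 1 -> legal
(2,2): no bracket -> illegal
(2,4): no bracket -> illegal
(2,6): no bracket -> illegal
(3,6): flips 2 -> legal
(4,6): flips 3 -> legal
(5,6): flips 3 -> legal
(6,2): no bracket -> illegal
(6,3): flips 2 -> legal
(6,4): flips 1 -> legal
(6,5): flips 5 -> legal
(6,6): flips 2 -> legal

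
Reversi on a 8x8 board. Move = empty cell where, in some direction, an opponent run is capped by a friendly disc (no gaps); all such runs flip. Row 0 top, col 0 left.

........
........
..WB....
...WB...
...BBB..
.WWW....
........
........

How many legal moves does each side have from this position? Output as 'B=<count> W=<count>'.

Answer: B=6 W=5

Derivation:
-- B to move --
(1,1): flips 2 -> legal
(1,2): no bracket -> illegal
(1,3): no bracket -> illegal
(2,1): flips 1 -> legal
(2,4): no bracket -> illegal
(3,1): no bracket -> illegal
(3,2): flips 1 -> legal
(4,0): no bracket -> illegal
(4,1): no bracket -> illegal
(4,2): no bracket -> illegal
(5,0): no bracket -> illegal
(5,4): no bracket -> illegal
(6,0): no bracket -> illegal
(6,1): flips 1 -> legal
(6,2): flips 1 -> legal
(6,3): flips 1 -> legal
(6,4): no bracket -> illegal
B mobility = 6
-- W to move --
(1,2): no bracket -> illegal
(1,3): flips 1 -> legal
(1,4): no bracket -> illegal
(2,4): flips 1 -> legal
(2,5): flips 2 -> legal
(3,2): no bracket -> illegal
(3,5): flips 2 -> legal
(3,6): no bracket -> illegal
(4,2): no bracket -> illegal
(4,6): no bracket -> illegal
(5,4): no bracket -> illegal
(5,5): flips 1 -> legal
(5,6): no bracket -> illegal
W mobility = 5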